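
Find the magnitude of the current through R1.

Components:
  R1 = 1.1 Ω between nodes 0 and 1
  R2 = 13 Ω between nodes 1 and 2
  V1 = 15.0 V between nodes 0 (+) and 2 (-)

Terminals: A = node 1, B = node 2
Nodal analysis, taking node 2 as the 0 V reference.
Source V1 fixes V_0 = 15 V.
KCL at each unknown node (sum of currents leaving = 0; resistances in Ω):
  Node 1: (V_1 - 15)/1.1 + (V_1 - 0)/13 = 0
Collecting terms: 0.986 × V_1 = 13.64  =>  V_1 = 13.83 V
I_R1 = (V_0 - V_1)/R1 = (15 - 13.83)/1.1 = 1.064 A
|I_R1| = 1.064 A

Final answer: |I_R1| = 1.064 A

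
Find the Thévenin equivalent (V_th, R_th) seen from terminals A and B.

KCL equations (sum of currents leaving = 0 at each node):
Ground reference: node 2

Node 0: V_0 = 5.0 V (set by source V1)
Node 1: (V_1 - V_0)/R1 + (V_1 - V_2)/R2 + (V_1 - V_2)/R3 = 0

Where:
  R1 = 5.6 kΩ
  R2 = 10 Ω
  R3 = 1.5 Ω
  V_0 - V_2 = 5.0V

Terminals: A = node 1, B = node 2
Step 1 — V_th is the open-circuit voltage V_A - V_B (nothing connected across the terminals).
Nodal analysis, taking node 2 as the 0 V reference.
Source V1 fixes V_0 = 5 V.
KCL at each unknown node (sum of currents leaving = 0; resistances in Ω):
  Node 1: (V_1 - 5)/5600 + (V_1 - 0)/10 + (V_1 - 0)/1.5 = 0
Collecting terms: 0.7668 × V_1 = 0.0008929  =>  V_1 = 0.001164 V
V_th = V_1 - V_2 = 0.001164 - 0 = 0.001164 V
Step 2 — R_th: zero the source — replace V1 by a short circuit (node 2 merges into node 0) — and find the resistance seen between A (node 1) and B (node 0).
Reduce the network between node 1 (A) and node 0 (B) by series/parallel combination:
  Rp1 = R1 ‖ R2 ‖ R3 (parallel, all between nodes 0 and 1) = 1/(1/5600 + 1/10 + 1/1.5) = 1.304 Ω
R_th = 1.304 Ω

Final answer: V_th = 0.001164 V, R_th = 1.304 Ω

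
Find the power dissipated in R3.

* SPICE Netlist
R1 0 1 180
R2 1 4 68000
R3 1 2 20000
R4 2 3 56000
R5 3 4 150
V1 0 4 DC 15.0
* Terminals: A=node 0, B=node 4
Nodal analysis, taking node 4 as the 0 V reference.
Source V1 fixes V_0 = 15 V.
KCL at each unknown node (sum of currents leaving = 0; resistances in Ω):
  Node 1: (V_1 - 15)/180 + (V_1 - 0)/68000 + (V_1 - V_2)/20000 = 0
  Node 2: (V_2 - V_1)/20000 + (V_2 - V_3)/56000 = 0
  Node 3: (V_3 - V_2)/56000 + (V_3 - 0)/150 = 0
Collecting terms (coefficients in siemens):
  0.00562·V_1 - 0.00005·V_2 = 0.08333
  0.00006786·V_2 - 0.00005·V_1 - 0.00001786·V_3 = 0
  0.006685·V_3 - 0.00001786·V_2 = 0
Solving these 3 simultaneous equations (Gaussian elimination) gives:
  V_1 = 14.93 V, V_2 = 11.01 V, V_3 = 0.0294 V
I_R3 = (V_1 - V_2)/R3 = (14.93 - 11.01)/20000 = 0.000196 A
P_R3 = I_R3² × R3 = (0.000196)² × 20000 = 0.0007683 W

Final answer: 0.0007683 W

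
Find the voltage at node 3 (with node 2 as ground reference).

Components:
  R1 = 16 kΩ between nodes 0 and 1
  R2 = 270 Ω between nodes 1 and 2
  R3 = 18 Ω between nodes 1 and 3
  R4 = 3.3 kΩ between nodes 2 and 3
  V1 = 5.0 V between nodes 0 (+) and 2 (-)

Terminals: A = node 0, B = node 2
Nodal analysis, taking node 2 as the 0 V reference.
Source V1 fixes V_0 = 5 V.
KCL at each unknown node (sum of currents leaving = 0; resistances in Ω):
  Node 1: (V_1 - 5)/16000 + (V_1 - 0)/270 + (V_1 - V_3)/18 = 0
  Node 3: (V_3 - V_1)/18 + (V_3 - 0)/3300 = 0
Collecting terms (coefficients in siemens):
  0.05932·V_1 - 0.05556·V_3 = 0.0003125
  0.05586·V_3 - 0.05556·V_1 = 0
Determinant D = (0.05932)(0.05586) - (-0.05556)(-0.05556) = 0.0002272
V_1 = [(0.0003125)(0.05586) - (-0.05556)(0)]/D = 0.07683 V
V_3 = [(0.05932)(0) - (0.0003125)(-0.05556)]/D = 0.07641 V
The requested potential is V_3 = 0.07641 V.

Final answer: V_3 = 0.07641 V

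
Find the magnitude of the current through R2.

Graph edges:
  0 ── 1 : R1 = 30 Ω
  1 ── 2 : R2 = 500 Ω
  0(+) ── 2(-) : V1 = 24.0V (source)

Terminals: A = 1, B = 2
Nodal analysis, taking node 2 as the 0 V reference.
Source V1 fixes V_0 = 24 V.
KCL at each unknown node (sum of currents leaving = 0; resistances in Ω):
  Node 1: (V_1 - 24)/30 + (V_1 - 0)/500 = 0
Collecting terms: 0.03533 × V_1 = 0.8  =>  V_1 = 22.64 V
I_R2 = (V_1 - V_2)/R2 = (22.64 - 0)/500 = 0.04528 A
|I_R2| = 0.04528 A

Final answer: |I_R2| = 0.04528 A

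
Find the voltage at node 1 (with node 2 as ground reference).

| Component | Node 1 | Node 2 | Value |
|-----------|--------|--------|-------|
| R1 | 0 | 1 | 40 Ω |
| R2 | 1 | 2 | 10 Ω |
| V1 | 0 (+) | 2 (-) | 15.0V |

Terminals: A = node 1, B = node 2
Nodal analysis, taking node 2 as the 0 V reference.
Source V1 fixes V_0 = 15 V.
KCL at each unknown node (sum of currents leaving = 0; resistances in Ω):
  Node 1: (V_1 - 15)/40 + (V_1 - 0)/10 = 0
Collecting terms: 0.125 × V_1 = 0.375  =>  V_1 = 3 V
The requested potential is V_1 = 3 V.

Final answer: V_1 = 3 V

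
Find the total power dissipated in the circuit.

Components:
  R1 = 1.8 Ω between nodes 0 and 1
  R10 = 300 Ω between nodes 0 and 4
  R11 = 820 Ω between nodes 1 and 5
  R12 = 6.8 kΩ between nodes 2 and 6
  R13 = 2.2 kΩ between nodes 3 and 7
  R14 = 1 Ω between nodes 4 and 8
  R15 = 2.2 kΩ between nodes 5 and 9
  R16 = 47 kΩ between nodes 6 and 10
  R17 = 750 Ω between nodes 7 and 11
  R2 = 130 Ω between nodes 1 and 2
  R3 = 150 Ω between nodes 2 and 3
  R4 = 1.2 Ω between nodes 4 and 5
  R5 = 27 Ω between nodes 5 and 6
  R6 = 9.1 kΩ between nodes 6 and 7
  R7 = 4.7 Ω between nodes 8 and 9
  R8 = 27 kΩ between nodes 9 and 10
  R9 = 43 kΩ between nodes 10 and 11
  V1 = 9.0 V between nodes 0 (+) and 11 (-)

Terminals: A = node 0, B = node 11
Nodal analysis, taking node 11 as the 0 V reference.
Source V1 fixes V_0 = 9 V.
KCL at each unknown node (sum of currents leaving = 0; resistances in Ω):
  Node 1: (V_1 - 9)/1.8 + (V_1 - V_2)/130 + (V_1 - V_5)/820 = 0
  Node 2: (V_2 - V_1)/130 + (V_2 - V_3)/150 + (V_2 - V_6)/6800 = 0
  Node 3: (V_3 - V_2)/150 + (V_3 - V_7)/2200 = 0
  Node 4: (V_4 - V_5)/1.2 + (V_4 - 9)/300 + (V_4 - V_8)/1 = 0
  Node 5: (V_5 - V_4)/1.2 + (V_5 - V_6)/27 + (V_5 - V_1)/820 + (V_5 - V_9)/2200 = 0
  Node 6: (V_6 - V_5)/27 + (V_6 - V_7)/9100 + (V_6 - V_2)/6800 + (V_6 - V_10)/47000 = 0
  Node 7: (V_7 - V_6)/9100 + (V_7 - V_3)/2200 + (V_7 - 0)/750 = 0
  Node 8: (V_8 - V_9)/4.7 + (V_8 - V_4)/1 = 0
  Node 9: (V_9 - V_8)/4.7 + (V_9 - V_10)/27000 + (V_9 - V_5)/2200 = 0
  Node 10: (V_10 - V_9)/27000 + (V_10 - 0)/43000 + (V_10 - V_6)/47000 = 0
Collecting terms (coefficients in siemens):
  0.5645·V_1 - 0.007692·V_2 - 0.00122·V_5 = 5
  0.01451·V_2 - 0.007692·V_1 - 0.006667·V_3 - 0.0001471·V_6 = 0
  0.007121·V_3 - 0.006667·V_2 - 0.0004545·V_7 = 0
  1.837·V_4 - 0.8333·V_5 - 1·V_8 = 0.03
  0.872·V_5 - 0.00122·V_1 - 0.8333·V_4 - 0.03704·V_6 - 0.0004545·V_9 = 0
  0.03732·V_6 - 0.0001471·V_2 - 0.03704·V_5 - 0.0001099·V_7 - 0.00002128·V_10 = 0
  0.001898·V_7 - 0.0004545·V_3 - 0.0001099·V_6 = 0
  1.213·V_8 - 1·V_4 - 0.2128·V_9 = 0
  0.2133·V_9 - 0.0004545·V_5 - 0.2128·V_8 - 0.00003704·V_10 = 0
  0.00008157·V_10 - 0.00002128·V_6 - 0.00003704·V_9 = 0
Solving these 10 simultaneous equations (Gaussian elimination) gives:
  V_1 = 8.995 V, V_2 = 8.656 V, V_3 = 8.262 V, V_4 = 8.81 V
  V_5 = 8.81 V, V_6 = 8.789 V, V_7 = 2.488 V, V_8 = 8.81 V
  V_9 = 8.81 V, V_10 = 6.293 V
Power in each resistor, P = (ΔV)²/R:
  P_R1 = (9 - 8.995)²/1.8 = 0.00001443 W
  P_R2 = (8.995 - 8.656)²/130 = 0.0008824 W
  P_R3 = (8.656 - 8.262)²/150 = 0.001033 W
  P_R4 = (8.81 - 8.81)²/1.2 = 0.0000003487 W
  P_R5 = (8.81 - 8.789)²/27 = 0.0000158 W
  P_R6 = (8.789 - 2.488)²/9100 = 0.004363 W
  P_R7 = (8.81 - 8.81)²/4.7 = 0.00000004089 W
  P_R8 = (8.81 - 6.293)²/27000 = 0.0002347 W
  P_R9 = (6.293 - 0)²/43000 = 0.0009209 W
  P_R10 = (9 - 8.81)²/300 = 0.00012 W
  P_R11 = (8.995 - 8.81)²/820 = 0.00004186 W
  P_R12 = (8.656 - 8.789)²/6800 = 0.000002592 W
  P_R13 = (8.262 - 2.488)²/2200 = 0.01516 W
  P_R14 = (8.81 - 8.81)²/1 = 0.000000008701 W
  P_R15 = (8.81 - 8.81)²/2200 = 0.000000000006033 W
  P_R16 = (8.789 - 6.293)²/47000 = 0.0001326 W
  P_R17 = (2.488 - 0)²/750 = 0.008253 W
P_total = P_R1 + P_R2 + P_R3 + P_R4 + P_R5 + P_R6 + P_R7 + P_R8 + P_R9 + P_R10 + P_R11 + P_R12 + P_R13 + P_R14 + P_R15 + P_R16 + P_R17 = 0.03117 W

Final answer: 0.03117 W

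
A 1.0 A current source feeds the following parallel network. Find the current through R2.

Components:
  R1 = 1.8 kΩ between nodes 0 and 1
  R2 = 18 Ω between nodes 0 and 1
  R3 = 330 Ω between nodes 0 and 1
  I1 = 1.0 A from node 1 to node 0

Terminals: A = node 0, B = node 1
All resistors sit directly between nodes 0 and 1, so they are in parallel and share one voltage V; the full source current 1 A splits among them.
1/R_par = 1/1800 + 1/18 + 1/330 = 0.05914 S  =>  R_par = 16.91 Ω
V = I × R_par = 1 × 16.91 = 16.91 V
I_R2 = V/R2 = 16.91/18 = 0.9394 A

Final answer: 0.9394 A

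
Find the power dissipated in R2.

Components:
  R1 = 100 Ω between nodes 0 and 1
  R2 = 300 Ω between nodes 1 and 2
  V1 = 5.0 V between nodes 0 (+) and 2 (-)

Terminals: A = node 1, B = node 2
Nodal analysis, taking node 2 as the 0 V reference.
Source V1 fixes V_0 = 5 V.
KCL at each unknown node (sum of currents leaving = 0; resistances in Ω):
  Node 1: (V_1 - 5)/100 + (V_1 - 0)/300 = 0
Collecting terms: 0.01333 × V_1 = 0.05  =>  V_1 = 3.75 V
I_R2 = (V_1 - V_2)/R2 = (3.75 - 0)/300 = 0.0125 A
P_R2 = I_R2² × R2 = (0.0125)² × 300 = 0.04688 W

Final answer: 0.04688 W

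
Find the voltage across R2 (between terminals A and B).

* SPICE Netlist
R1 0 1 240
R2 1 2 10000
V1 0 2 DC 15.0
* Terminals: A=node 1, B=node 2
R1 and R2 are in series across V1 (node 0 → node 1 → node 2), and the output A–B is taken across R2, so this is a voltage divider.
Series current: I = V1/(R1 + R2) = 15/(240 + 10000) = 15/10240 = 0.001465 A
V_R2 = I × R2 = V1 × R2/(R1 + R2) = 15 × 10000/10240 = 14.65 V

Final answer: 14.65 V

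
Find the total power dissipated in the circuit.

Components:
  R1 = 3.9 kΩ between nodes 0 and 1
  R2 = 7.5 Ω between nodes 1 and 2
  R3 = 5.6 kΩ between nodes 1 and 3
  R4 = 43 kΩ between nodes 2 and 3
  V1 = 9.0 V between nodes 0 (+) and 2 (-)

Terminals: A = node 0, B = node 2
Nodal analysis, taking node 2 as the 0 V reference.
Source V1 fixes V_0 = 9 V.
KCL at each unknown node (sum of currents leaving = 0; resistances in Ω):
  Node 1: (V_1 - 9)/3900 + (V_1 - 0)/7.5 + (V_1 - V_3)/5600 = 0
  Node 3: (V_3 - V_1)/5600 + (V_3 - 0)/43000 = 0
Collecting terms (coefficients in siemens):
  0.1338·V_1 - 0.0001786·V_3 = 0.002308
  0.0002018·V_3 - 0.0001786·V_1 = 0
Determinant D = (0.1338)(0.0002018) - (-0.0001786)(-0.0001786) = 0.00002697
V_1 = [(0.002308)(0.0002018) - (-0.0001786)(0)]/D = 0.01727 V
V_3 = [(0.1338)(0) - (0.002308)(-0.0001786)]/D = 0.01528 V
Power in each resistor, P = (ΔV)²/R:
  P_R1 = (9 - 0.01727)²/3900 = 0.02069 W
  P_R2 = (0.01727 - 0)²/7.5 = 0.00003978 W
  P_R3 = (0.01727 - 0.01528)²/5600 = 0.0000000007073 W
  P_R4 = (0 - 0.01528)²/43000 = 0.000000005431 W
P_total = P_R1 + P_R2 + P_R3 + P_R4 = 0.02073 W

Final answer: 0.02073 W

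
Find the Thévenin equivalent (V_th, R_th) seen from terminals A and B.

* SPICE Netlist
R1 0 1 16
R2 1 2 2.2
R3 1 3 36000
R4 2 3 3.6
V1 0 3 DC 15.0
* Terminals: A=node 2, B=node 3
Step 1 — V_th is the open-circuit voltage V_A - V_B (nothing connected across the terminals).
Nodal analysis, taking node 3 as the 0 V reference.
Source V1 fixes V_0 = 15 V.
KCL at each unknown node (sum of currents leaving = 0; resistances in Ω):
  Node 1: (V_1 - 15)/16 + (V_1 - V_2)/2.2 + (V_1 - 0)/36000 = 0
  Node 2: (V_2 - V_1)/2.2 + (V_2 - 0)/3.6 = 0
Collecting terms (coefficients in siemens):
  0.5171·V_1 - 0.4545·V_2 = 0.9375
  0.7323·V_2 - 0.4545·V_1 = 0
Determinant D = (0.5171)(0.7323) - (-0.4545)(-0.4545) = 0.1721
V_1 = [(0.9375)(0.7323) - (-0.4545)(0)]/D = 3.99 V
V_2 = [(0.5171)(0) - (0.9375)(-0.4545)]/D = 2.477 V
V_th = V_2 - V_3 = 2.477 - 0 = 2.477 V
Step 2 — R_th: zero the source — replace V1 by a short circuit (node 3 merges into node 0) — and find the resistance seen between A (node 2) and B (node 0).
Reduce the network between node 2 (A) and node 0 (B) by series/parallel combination:
  Rp1 = R1 ‖ R3 (parallel, both between nodes 0 and 1) = 1/(1/16 + 1/36000) = 15.99 Ω
  Rs1 = R2 + Rp1 (series, joined only at node 1) = 2.2 + 15.99 = 18.19 Ω
  Rp2 = R4 ‖ Rs1 (parallel, both between nodes 0 and 2) = 1/(1/3.6 + 1/18.19) = 3.005 Ω
R_th = 3.005 Ω

Final answer: V_th = 2.477 V, R_th = 3.005 Ω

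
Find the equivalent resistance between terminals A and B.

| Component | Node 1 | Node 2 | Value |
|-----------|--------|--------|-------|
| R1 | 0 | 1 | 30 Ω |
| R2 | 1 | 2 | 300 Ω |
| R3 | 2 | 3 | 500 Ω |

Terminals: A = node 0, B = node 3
Reduce the network between node 0 (A) and node 3 (B) by series/parallel combination:
  Rs1 = R1 + R2 (series, joined only at node 1) = 30 + 300 = 330 Ω
  Rs2 = R3 + Rs1 (series, joined only at node 2) = 500 + 330 = 830 Ω
R_eq = 830 Ω

Final answer: 830 Ω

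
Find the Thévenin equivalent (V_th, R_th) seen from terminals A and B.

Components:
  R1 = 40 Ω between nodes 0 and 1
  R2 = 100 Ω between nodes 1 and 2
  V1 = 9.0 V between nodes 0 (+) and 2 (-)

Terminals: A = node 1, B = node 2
Step 1 — V_th is the open-circuit voltage V_A - V_B (nothing connected across the terminals).
Nodal analysis, taking node 2 as the 0 V reference.
Source V1 fixes V_0 = 9 V.
KCL at each unknown node (sum of currents leaving = 0; resistances in Ω):
  Node 1: (V_1 - 9)/40 + (V_1 - 0)/100 = 0
Collecting terms: 0.035 × V_1 = 0.225  =>  V_1 = 6.429 V
V_th = V_1 - V_2 = 6.429 - 0 = 6.429 V
Step 2 — R_th: zero the source — replace V1 by a short circuit (node 2 merges into node 0) — and find the resistance seen between A (node 1) and B (node 0).
Reduce the network between node 1 (A) and node 0 (B) by series/parallel combination:
  Rp1 = R1 ‖ R2 (parallel, both between nodes 0 and 1) = 1/(1/40 + 1/100) = 28.57 Ω
R_th = 28.57 Ω

Final answer: V_th = 6.429 V, R_th = 28.57 Ω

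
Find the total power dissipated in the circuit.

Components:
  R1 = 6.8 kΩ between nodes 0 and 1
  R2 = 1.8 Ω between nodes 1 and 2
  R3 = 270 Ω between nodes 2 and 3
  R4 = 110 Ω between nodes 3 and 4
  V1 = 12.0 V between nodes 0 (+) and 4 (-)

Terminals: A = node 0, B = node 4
Nodal analysis, taking node 4 as the 0 V reference.
Source V1 fixes V_0 = 12 V.
KCL at each unknown node (sum of currents leaving = 0; resistances in Ω):
  Node 1: (V_1 - 12)/6800 + (V_1 - V_2)/1.8 = 0
  Node 2: (V_2 - V_1)/1.8 + (V_2 - V_3)/270 = 0
  Node 3: (V_3 - V_2)/270 + (V_3 - 0)/110 = 0
Collecting terms (coefficients in siemens):
  0.5557·V_1 - 0.5556·V_2 = 0.001765
  0.5593·V_2 - 0.5556·V_1 - 0.003704·V_3 = 0
  0.01279·V_3 - 0.003704·V_2 = 0
Solving these 3 simultaneous equations (Gaussian elimination) gives:
  V_1 = 0.6379 V, V_2 = 0.6349 V, V_3 = 0.1838 V
Power in each resistor, P = (ΔV)²/R:
  P_R1 = (12 - 0.6379)²/6800 = 0.01898 W
  P_R2 = (0.6379 - 0.6349)²/1.8 = 0.000005025 W
  P_R3 = (0.6349 - 0.1838)²/270 = 0.0007538 W
  P_R4 = (0.1838 - 0)²/110 = 0.0003071 W
P_total = P_R1 + P_R2 + P_R3 + P_R4 = 0.02005 W

Final answer: 0.02005 W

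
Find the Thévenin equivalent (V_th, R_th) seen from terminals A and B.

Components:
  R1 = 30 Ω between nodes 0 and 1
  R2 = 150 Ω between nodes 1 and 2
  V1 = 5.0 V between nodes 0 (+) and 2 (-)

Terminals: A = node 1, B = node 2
Step 1 — V_th is the open-circuit voltage V_A - V_B (nothing connected across the terminals).
Nodal analysis, taking node 2 as the 0 V reference.
Source V1 fixes V_0 = 5 V.
KCL at each unknown node (sum of currents leaving = 0; resistances in Ω):
  Node 1: (V_1 - 5)/30 + (V_1 - 0)/150 = 0
Collecting terms: 0.04 × V_1 = 0.1667  =>  V_1 = 4.167 V
V_th = V_1 - V_2 = 4.167 - 0 = 4.167 V
Step 2 — R_th: zero the source — replace V1 by a short circuit (node 2 merges into node 0) — and find the resistance seen between A (node 1) and B (node 0).
Reduce the network between node 1 (A) and node 0 (B) by series/parallel combination:
  Rp1 = R1 ‖ R2 (parallel, both between nodes 0 and 1) = 1/(1/30 + 1/150) = 25 Ω
R_th = 25 Ω

Final answer: V_th = 4.167 V, R_th = 25 Ω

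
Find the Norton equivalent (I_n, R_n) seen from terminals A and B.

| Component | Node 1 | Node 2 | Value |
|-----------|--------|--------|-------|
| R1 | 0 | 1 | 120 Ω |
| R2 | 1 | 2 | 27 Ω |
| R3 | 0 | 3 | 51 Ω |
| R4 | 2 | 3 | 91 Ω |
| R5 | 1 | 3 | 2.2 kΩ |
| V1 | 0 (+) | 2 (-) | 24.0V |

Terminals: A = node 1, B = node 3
Find the Thévenin equivalent first; then I_n = V_th/R_th and R_n = R_th.
Step 1 — V_th is the open-circuit voltage V_A - V_B (nothing connected across the terminals).
Nodal analysis, taking node 2 as the 0 V reference.
Source V1 fixes V_0 = 24 V.
KCL at each unknown node (sum of currents leaving = 0; resistances in Ω):
  Node 1: (V_1 - 24)/120 + (V_1 - 0)/27 + (V_1 - V_3)/2200 = 0
  Node 3: (V_3 - 24)/51 + (V_3 - 0)/91 + (V_3 - V_1)/2200 = 0
Collecting terms (coefficients in siemens):
  0.04582·V_1 - 0.0004545·V_3 = 0.2
  0.03105·V_3 - 0.0004545·V_1 = 0.4706
Determinant D = (0.04582)(0.03105) - (-0.0004545)(-0.0004545) = 0.001423
V_1 = [(0.2)(0.03105) - (-0.0004545)(0.4706)]/D = 4.515 V
V_3 = [(0.04582)(0.4706) - (0.2)(-0.0004545)]/D = 15.22 V
V_th = V_1 - V_3 = 4.515 - 15.22 = -10.71 V
Step 2 — R_th: zero the source — replace V1 by a short circuit (node 2 merges into node 0) — and find the resistance seen between A (node 1) and B (node 3).
Reduce the network between node 1 (A) and node 3 (B) by series/parallel combination:
  Rp1 = R1 ‖ R2 (parallel, both between nodes 0 and 1) = 1/(1/120 + 1/27) = 22.04 Ω
  Rp2 = R3 ‖ R4 (parallel, both between nodes 0 and 3) = 1/(1/51 + 1/91) = 32.68 Ω
  Rs1 = Rp1 + Rp2 (series, joined only at node 0) = 22.04 + 32.68 = 54.72 Ω
  Rp3 = R5 ‖ Rs1 (parallel, both between nodes 1 and 3) = 1/(1/2200 + 1/54.72) = 53.4 Ω
R_th = 53.4 Ω
I_n = V_th/R_th = -10.71/53.4 = -0.2005 A, and R_n = R_th = 53.4 Ω

Final answer: I_n = -0.2005 A, R_n = 53.4 Ω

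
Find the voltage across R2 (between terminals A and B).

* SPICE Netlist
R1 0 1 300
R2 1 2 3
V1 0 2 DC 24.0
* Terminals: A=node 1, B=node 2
R1 and R2 are in series across V1 (node 0 → node 1 → node 2), and the output A–B is taken across R2, so this is a voltage divider.
Series current: I = V1/(R1 + R2) = 24/(300 + 3) = 24/303 = 0.07921 A
V_R2 = I × R2 = V1 × R2/(R1 + R2) = 24 × 3/303 = 0.2376 V

Final answer: 0.2376 V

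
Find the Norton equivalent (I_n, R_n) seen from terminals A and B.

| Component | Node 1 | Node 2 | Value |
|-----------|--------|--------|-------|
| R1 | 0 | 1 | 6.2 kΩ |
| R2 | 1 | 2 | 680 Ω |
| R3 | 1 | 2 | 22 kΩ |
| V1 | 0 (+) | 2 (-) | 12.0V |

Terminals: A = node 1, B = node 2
Find the Thévenin equivalent first; then I_n = V_th/R_th and R_n = R_th.
Step 1 — V_th is the open-circuit voltage V_A - V_B (nothing connected across the terminals).
Nodal analysis, taking node 2 as the 0 V reference.
Source V1 fixes V_0 = 12 V.
KCL at each unknown node (sum of currents leaving = 0; resistances in Ω):
  Node 1: (V_1 - 12)/6200 + (V_1 - 0)/680 + (V_1 - 0)/22000 = 0
Collecting terms: 0.001677 × V_1 = 0.001935  =>  V_1 = 1.154 V
V_th = V_1 - V_2 = 1.154 - 0 = 1.154 V
Step 2 — R_th: zero the source — replace V1 by a short circuit (node 2 merges into node 0) — and find the resistance seen between A (node 1) and B (node 0).
Reduce the network between node 1 (A) and node 0 (B) by series/parallel combination:
  Rp1 = R1 ‖ R2 ‖ R3 (parallel, all between nodes 0 and 1) = 1/(1/6200 + 1/680 + 1/22000) = 596.2 Ω
R_th = 596.2 Ω
I_n = V_th/R_th = 1.154/596.2 = 0.001935 A, and R_n = R_th = 596.2 Ω

Final answer: I_n = 0.001935 A, R_n = 596.2 Ω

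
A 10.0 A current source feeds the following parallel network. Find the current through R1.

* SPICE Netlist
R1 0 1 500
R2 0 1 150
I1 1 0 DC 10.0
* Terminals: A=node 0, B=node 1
All resistors sit directly between nodes 0 and 1, so they are in parallel and share one voltage V; the full source current 10 A splits among them.
1/R_par = 1/500 + 1/150 = 0.008667 S  =>  R_par = 115.4 Ω
V = I × R_par = 10 × 115.4 = 1154 V
I_R1 = V/R1 = 1154/500 = 2.308 A

Final answer: 2.308 A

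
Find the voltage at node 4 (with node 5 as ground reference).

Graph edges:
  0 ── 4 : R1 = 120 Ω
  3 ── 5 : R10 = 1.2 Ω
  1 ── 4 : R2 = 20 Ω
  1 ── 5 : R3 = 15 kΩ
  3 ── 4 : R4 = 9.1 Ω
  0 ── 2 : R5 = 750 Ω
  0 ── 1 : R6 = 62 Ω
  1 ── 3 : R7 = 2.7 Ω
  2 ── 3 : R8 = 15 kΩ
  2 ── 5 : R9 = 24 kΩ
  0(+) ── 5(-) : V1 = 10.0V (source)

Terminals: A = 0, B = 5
Nodal analysis, taking node 5 as the 0 V reference.
Source V1 fixes V_0 = 10 V.
KCL at each unknown node (sum of currents leaving = 0; resistances in Ω):
  Node 1: (V_1 - V_4)/20 + (V_1 - 0)/15000 + (V_1 - 10)/62 + (V_1 - V_3)/2.7 = 0
  Node 2: (V_2 - 10)/750 + (V_2 - V_3)/15000 + (V_2 - 0)/24000 = 0
  Node 3: (V_3 - V_4)/9.1 + (V_3 - V_1)/2.7 + (V_3 - V_2)/15000 + (V_3 - 0)/1.2 = 0
  Node 4: (V_4 - 10)/120 + (V_4 - V_1)/20 + (V_4 - V_3)/9.1 = 0
Collecting terms (coefficients in siemens):
  0.4366·V_1 - 0.3704·V_3 - 0.05·V_4 = 0.1613
  0.001442·V_2 - 0.00006667·V_3 = 0.01333
  1.314·V_3 - 0.3704·V_1 - 0.00006667·V_2 - 0.1099·V_4 = 0
  0.1682·V_4 - 0.05·V_1 - 0.1099·V_3 = 0.08333
Solving these 4 simultaneous equations (Gaussian elimination) gives:
  V_1 = 0.701 V, V_2 = 9.261 V, V_3 = 0.2718 V, V_4 = 0.8813 V
The requested potential is V_4 = 0.8813 V.

Final answer: V_4 = 0.8813 V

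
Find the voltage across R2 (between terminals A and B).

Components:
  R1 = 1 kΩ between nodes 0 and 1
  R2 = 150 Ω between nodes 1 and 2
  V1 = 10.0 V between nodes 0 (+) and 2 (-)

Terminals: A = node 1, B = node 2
R1 and R2 are in series across V1 (node 0 → node 1 → node 2), and the output A–B is taken across R2, so this is a voltage divider.
Series current: I = V1/(R1 + R2) = 10/(1000 + 150) = 10/1150 = 0.008696 A
V_R2 = I × R2 = V1 × R2/(R1 + R2) = 10 × 150/1150 = 1.304 V

Final answer: 1.304 V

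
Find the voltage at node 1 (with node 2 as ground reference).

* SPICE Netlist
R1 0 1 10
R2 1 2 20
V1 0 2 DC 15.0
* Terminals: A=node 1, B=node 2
Nodal analysis, taking node 2 as the 0 V reference.
Source V1 fixes V_0 = 15 V.
KCL at each unknown node (sum of currents leaving = 0; resistances in Ω):
  Node 1: (V_1 - 15)/10 + (V_1 - 0)/20 = 0
Collecting terms: 0.15 × V_1 = 1.5  =>  V_1 = 10 V
The requested potential is V_1 = 10 V.

Final answer: V_1 = 10 V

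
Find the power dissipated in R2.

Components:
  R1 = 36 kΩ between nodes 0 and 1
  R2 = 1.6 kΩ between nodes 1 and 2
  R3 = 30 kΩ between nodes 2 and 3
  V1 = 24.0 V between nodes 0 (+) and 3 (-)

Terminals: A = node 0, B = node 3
Nodal analysis, taking node 3 as the 0 V reference.
Source V1 fixes V_0 = 24 V.
KCL at each unknown node (sum of currents leaving = 0; resistances in Ω):
  Node 1: (V_1 - 24)/36000 + (V_1 - V_2)/1600 = 0
  Node 2: (V_2 - V_1)/1600 + (V_2 - 0)/30000 = 0
Collecting terms (coefficients in siemens):
  0.0006528·V_1 - 0.000625·V_2 = 0.0006667
  0.0006583·V_2 - 0.000625·V_1 = 0
Determinant D = (0.0006528)(0.0006583) - (-0.000625)(-0.000625) = 0.00000003912
V_1 = [(0.0006667)(0.0006583) - (-0.000625)(0)]/D = 11.22 V
V_2 = [(0.0006528)(0) - (0.0006667)(-0.000625)]/D = 10.65 V
I_R2 = (V_1 - V_2)/R2 = (11.22 - 10.65)/1600 = 0.000355 A
P_R2 = I_R2² × R2 = (0.000355)² × 1600 = 0.0002017 W

Final answer: 0.0002017 W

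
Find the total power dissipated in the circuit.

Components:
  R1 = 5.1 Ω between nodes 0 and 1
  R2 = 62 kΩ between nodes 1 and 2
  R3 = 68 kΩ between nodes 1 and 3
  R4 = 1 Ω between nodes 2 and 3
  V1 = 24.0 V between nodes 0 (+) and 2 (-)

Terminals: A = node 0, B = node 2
Nodal analysis, taking node 2 as the 0 V reference.
Source V1 fixes V_0 = 24 V.
KCL at each unknown node (sum of currents leaving = 0; resistances in Ω):
  Node 1: (V_1 - 24)/5.1 + (V_1 - 0)/62000 + (V_1 - V_3)/68000 = 0
  Node 3: (V_3 - V_1)/68000 + (V_3 - 0)/1 = 0
Collecting terms (coefficients in siemens):
  0.1961·V_1 - 0.00001471·V_3 = 4.706
  1·V_3 - 0.00001471·V_1 = 0
Determinant D = (0.1961)(1) - (-0.00001471)(-0.00001471) = 0.1961
V_1 = [(4.706)(1) - (-0.00001471)(0)]/D = 24 V
V_3 = [(0.1961)(0) - (4.706)(-0.00001471)]/D = 0.0003529 V
Power in each resistor, P = (ΔV)²/R:
  P_R1 = (24 - 24)²/5.1 = 0.000002792 W
  P_R2 = (24 - 0)²/62000 = 0.009287 W
  P_R3 = (24 - 0.0003529)²/68000 = 0.008468 W
  P_R4 = (0 - 0.0003529)²/1 = 0.0000001245 W
P_total = P_R1 + P_R2 + P_R3 + P_R4 = 0.01776 W

Final answer: 0.01776 W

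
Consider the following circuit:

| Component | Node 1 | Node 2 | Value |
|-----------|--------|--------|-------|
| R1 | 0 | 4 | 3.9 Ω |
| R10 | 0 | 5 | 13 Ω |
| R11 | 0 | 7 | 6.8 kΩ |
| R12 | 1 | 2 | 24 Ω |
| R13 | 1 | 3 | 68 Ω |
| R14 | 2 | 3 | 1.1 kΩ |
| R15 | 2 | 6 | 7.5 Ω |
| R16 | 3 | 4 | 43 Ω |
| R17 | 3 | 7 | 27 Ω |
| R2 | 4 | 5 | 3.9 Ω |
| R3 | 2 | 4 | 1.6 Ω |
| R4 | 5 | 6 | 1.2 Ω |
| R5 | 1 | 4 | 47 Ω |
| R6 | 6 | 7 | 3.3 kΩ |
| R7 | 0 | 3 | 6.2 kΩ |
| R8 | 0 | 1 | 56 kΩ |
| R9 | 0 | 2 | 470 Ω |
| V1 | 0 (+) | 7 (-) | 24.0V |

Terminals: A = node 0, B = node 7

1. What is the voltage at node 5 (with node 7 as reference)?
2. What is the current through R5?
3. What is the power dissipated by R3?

Nodal analysis, taking node 7 as the 0 V reference.
Source V1 fixes V_0 = 24 V.
KCL at each unknown node (sum of currents leaving = 0; resistances in Ω):
  Node 1: (V_1 - V_4)/47 + (V_1 - 24)/56000 + (V_1 - V_2)/24 + (V_1 - V_3)/68 = 0
  Node 2: (V_2 - V_4)/1.6 + (V_2 - 24)/470 + (V_2 - V_1)/24 + (V_2 - V_3)/1100 + (V_2 - V_6)/7.5 = 0
  Node 3: (V_3 - 24)/6200 + (V_3 - V_1)/68 + (V_3 - V_2)/1100 + (V_3 - V_4)/43 + (V_3 - 0)/27 = 0
  Node 4: (V_4 - 24)/3.9 + (V_4 - V_5)/3.9 + (V_4 - V_2)/1.6 + (V_4 - V_1)/47 + (V_4 - V_3)/43 = 0
  Node 5: (V_5 - V_4)/3.9 + (V_5 - V_6)/1.2 + (V_5 - 24)/13 = 0
  Node 6: (V_6 - V_5)/1.2 + (V_6 - 0)/3300 + (V_6 - V_2)/7.5 = 0
Collecting terms (coefficients in siemens):
  0.07767·V_1 - 0.04167·V_2 - 0.01471·V_3 - 0.02128·V_4 = 0.0004286
  0.803·V_2 - 0.04167·V_1 - 0.0009091·V_3 - 0.625·V_4 - 0.1333·V_6 = 0.05106
  0.07607·V_3 - 0.01471·V_1 - 0.0009091·V_2 - 0.02326·V_4 = 0.003871
  1.182·V_4 - 0.02128·V_1 - 0.625·V_2 - 0.02326·V_3 - 0.2564·V_5 = 6.154
  1.167·V_5 - 0.2564·V_4 - 0.8333·V_6 = 1.846
  0.967·V_6 - 0.1333·V_2 - 0.8333·V_5 = 0
Solving these 6 simultaneous equations (Gaussian elimination) gives:
  V_1 = 20.48 V, V_2 = 22.6 V, V_3 = 11.22 V, V_4 = 22.71 V
  V_5 = 22.89 V, V_6 = 22.84 V
Part 1:
  Read off the nodal solution: V_5 = 22.89 V
Part 2:
  I_R5 = (V_1 - V_4)/R5 = (20.48 - 22.71)/47 = -0.04743 A
  Magnitude: I_R5 = 0.04743 A
Part 3:
  I_R3 = (V_2 - V_4)/R3 = (22.6 - 22.71)/1.6 = -0.06417 A
  P_R3 = I_R3² × R3 = (-0.06417)² × 1.6 = 0.006587 W

Final answers:
1. V_5 = 22.89 V
2. I_R5 = 0.04743 A
3. P_R3 = 0.006587 W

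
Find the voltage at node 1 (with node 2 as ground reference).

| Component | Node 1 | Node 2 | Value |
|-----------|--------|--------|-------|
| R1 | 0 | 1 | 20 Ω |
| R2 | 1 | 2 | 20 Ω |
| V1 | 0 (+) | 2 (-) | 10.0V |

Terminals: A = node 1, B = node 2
Nodal analysis, taking node 2 as the 0 V reference.
Source V1 fixes V_0 = 10 V.
KCL at each unknown node (sum of currents leaving = 0; resistances in Ω):
  Node 1: (V_1 - 10)/20 + (V_1 - 0)/20 = 0
Collecting terms: 0.1 × V_1 = 0.5  =>  V_1 = 5 V
The requested potential is V_1 = 5 V.

Final answer: V_1 = 5 V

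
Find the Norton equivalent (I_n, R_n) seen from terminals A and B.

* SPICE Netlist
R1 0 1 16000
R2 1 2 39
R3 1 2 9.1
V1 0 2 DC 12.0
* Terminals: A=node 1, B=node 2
Find the Thévenin equivalent first; then I_n = V_th/R_th and R_n = R_th.
Step 1 — V_th is the open-circuit voltage V_A - V_B (nothing connected across the terminals).
Nodal analysis, taking node 2 as the 0 V reference.
Source V1 fixes V_0 = 12 V.
KCL at each unknown node (sum of currents leaving = 0; resistances in Ω):
  Node 1: (V_1 - 12)/16000 + (V_1 - 0)/39 + (V_1 - 0)/9.1 = 0
Collecting terms: 0.1356 × V_1 = 0.00075  =>  V_1 = 0.005531 V
V_th = V_1 - V_2 = 0.005531 - 0 = 0.005531 V
Step 2 — R_th: zero the source — replace V1 by a short circuit (node 2 merges into node 0) — and find the resistance seen between A (node 1) and B (node 0).
Reduce the network between node 1 (A) and node 0 (B) by series/parallel combination:
  Rp1 = R1 ‖ R2 ‖ R3 (parallel, all between nodes 0 and 1) = 1/(1/16000 + 1/39 + 1/9.1) = 7.375 Ω
R_th = 7.375 Ω
I_n = V_th/R_th = 0.005531/7.375 = 0.00075 A, and R_n = R_th = 7.375 Ω

Final answer: I_n = 0.00075 A, R_n = 7.375 Ω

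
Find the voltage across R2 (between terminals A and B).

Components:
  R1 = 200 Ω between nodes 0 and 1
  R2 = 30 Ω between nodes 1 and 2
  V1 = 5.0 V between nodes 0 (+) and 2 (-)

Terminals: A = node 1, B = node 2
R1 and R2 are in series across V1 (node 0 → node 1 → node 2), and the output A–B is taken across R2, so this is a voltage divider.
Series current: I = V1/(R1 + R2) = 5/(200 + 30) = 5/230 = 0.02174 A
V_R2 = I × R2 = V1 × R2/(R1 + R2) = 5 × 30/230 = 0.6522 V

Final answer: 0.6522 V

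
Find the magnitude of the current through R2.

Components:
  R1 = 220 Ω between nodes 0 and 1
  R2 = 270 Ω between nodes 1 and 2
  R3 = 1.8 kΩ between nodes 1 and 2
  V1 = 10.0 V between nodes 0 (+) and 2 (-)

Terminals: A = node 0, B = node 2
Nodal analysis, taking node 2 as the 0 V reference.
Source V1 fixes V_0 = 10 V.
KCL at each unknown node (sum of currents leaving = 0; resistances in Ω):
  Node 1: (V_1 - 10)/220 + (V_1 - 0)/270 + (V_1 - 0)/1800 = 0
Collecting terms: 0.008805 × V_1 = 0.04545  =>  V_1 = 5.163 V
I_R2 = (V_1 - V_2)/R2 = (5.163 - 0)/270 = 0.01912 A
|I_R2| = 0.01912 A

Final answer: |I_R2| = 0.01912 A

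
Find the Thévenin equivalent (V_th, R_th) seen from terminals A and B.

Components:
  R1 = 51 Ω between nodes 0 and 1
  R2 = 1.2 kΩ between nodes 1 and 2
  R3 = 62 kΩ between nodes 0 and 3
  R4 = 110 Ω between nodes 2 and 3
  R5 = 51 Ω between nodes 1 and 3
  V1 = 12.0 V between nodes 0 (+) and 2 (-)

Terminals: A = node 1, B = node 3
Step 1 — V_th is the open-circuit voltage V_A - V_B (nothing connected across the terminals).
Nodal analysis, taking node 2 as the 0 V reference.
Source V1 fixes V_0 = 12 V.
KCL at each unknown node (sum of currents leaving = 0; resistances in Ω):
  Node 1: (V_1 - 12)/51 + (V_1 - 0)/1200 + (V_1 - V_3)/51 = 0
  Node 3: (V_3 - 12)/62000 + (V_3 - 0)/110 + (V_3 - V_1)/51 = 0
Collecting terms (coefficients in siemens):
  0.04005·V_1 - 0.01961·V_3 = 0.2353
  0.02871·V_3 - 0.01961·V_1 = 0.0001935
Determinant D = (0.04005)(0.02871) - (-0.01961)(-0.01961) = 0.0007655
V_1 = [(0.2353)(0.02871) - (-0.01961)(0.0001935)]/D = 8.831 V
V_3 = [(0.04005)(0.0001935) - (0.2353)(-0.01961)]/D = 6.037 V
V_th = V_1 - V_3 = 8.831 - 6.037 = 2.794 V
Step 2 — R_th: zero the source — replace V1 by a short circuit (node 2 merges into node 0) — and find the resistance seen between A (node 1) and B (node 3).
Reduce the network between node 1 (A) and node 3 (B) by series/parallel combination:
  Rp1 = R1 ‖ R2 (parallel, both between nodes 0 and 1) = 1/(1/51 + 1/1200) = 48.92 Ω
  Rp2 = R3 ‖ R4 (parallel, both between nodes 0 and 3) = 1/(1/62000 + 1/110) = 109.8 Ω
  Rs1 = Rp1 + Rp2 (series, joined only at node 0) = 48.92 + 109.8 = 158.7 Ω
  Rp3 = R5 ‖ Rs1 (parallel, both between nodes 1 and 3) = 1/(1/51 + 1/158.7) = 38.6 Ω
R_th = 38.6 Ω

Final answer: V_th = 2.794 V, R_th = 38.6 Ω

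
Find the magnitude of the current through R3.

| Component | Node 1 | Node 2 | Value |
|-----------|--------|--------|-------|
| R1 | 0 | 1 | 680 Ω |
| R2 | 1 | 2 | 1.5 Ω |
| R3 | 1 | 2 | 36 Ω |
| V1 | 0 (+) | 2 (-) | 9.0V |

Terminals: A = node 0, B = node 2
Nodal analysis, taking node 2 as the 0 V reference.
Source V1 fixes V_0 = 9 V.
KCL at each unknown node (sum of currents leaving = 0; resistances in Ω):
  Node 1: (V_1 - 9)/680 + (V_1 - 0)/1.5 + (V_1 - 0)/36 = 0
Collecting terms: 0.6959 × V_1 = 0.01324  =>  V_1 = 0.01902 V
I_R3 = (V_1 - V_2)/R3 = (0.01902 - 0)/36 = 0.0005283 A
|I_R3| = 0.0005283 A

Final answer: |I_R3| = 0.0005283 A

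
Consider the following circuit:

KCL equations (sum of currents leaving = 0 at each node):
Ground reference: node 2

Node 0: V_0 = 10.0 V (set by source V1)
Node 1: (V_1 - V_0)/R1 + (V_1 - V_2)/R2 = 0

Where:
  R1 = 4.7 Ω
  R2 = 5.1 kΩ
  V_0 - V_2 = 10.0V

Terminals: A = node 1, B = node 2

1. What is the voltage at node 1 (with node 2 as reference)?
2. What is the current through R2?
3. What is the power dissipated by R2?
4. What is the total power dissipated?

Nodal analysis, taking node 2 as the 0 V reference.
Source V1 fixes V_0 = 10 V.
KCL at each unknown node (sum of currents leaving = 0; resistances in Ω):
  Node 1: (V_1 - 10)/4.7 + (V_1 - 0)/5100 = 0
Collecting terms: 0.213 × V_1 = 2.128  =>  V_1 = 9.991 V
Part 1:
  Read off the nodal solution: V_1 = 9.991 V
Part 2:
  I_R2 = (V_1 - V_2)/R2 = (9.991 - 0)/5100 = 0.001959 A
  Magnitude: I_R2 = 0.001959 A
Part 3:
  I_R2 = (V_1 - V_2)/R2 = (9.991 - 0)/5100 = 0.001959 A
  P_R2 = I_R2² × R2 = (0.001959)² × 5100 = 0.01957 W
Part 4:
  Power in each resistor, P = (ΔV)²/R:
    P_R1 = (10 - 9.991)²/4.7 = 0.00001804 W
    P_R2 = (9.991 - 0)²/5100 = 0.01957 W
  P_total = P_R1 + P_R2 = 0.01959 W

Final answers:
1. V_1 = 9.991 V
2. I_R2 = 0.001959 A
3. P_R2 = 0.01957 W
4. P_total = 0.01959 W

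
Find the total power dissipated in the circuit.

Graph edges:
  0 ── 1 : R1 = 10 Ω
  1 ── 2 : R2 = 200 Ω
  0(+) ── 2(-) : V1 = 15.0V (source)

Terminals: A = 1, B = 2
Nodal analysis, taking node 2 as the 0 V reference.
Source V1 fixes V_0 = 15 V.
KCL at each unknown node (sum of currents leaving = 0; resistances in Ω):
  Node 1: (V_1 - 15)/10 + (V_1 - 0)/200 = 0
Collecting terms: 0.105 × V_1 = 1.5  =>  V_1 = 14.29 V
Power in each resistor, P = (ΔV)²/R:
  P_R1 = (15 - 14.29)²/10 = 0.05102 W
  P_R2 = (14.29 - 0)²/200 = 1.02 W
P_total = P_R1 + P_R2 = 1.071 W

Final answer: 1.071 W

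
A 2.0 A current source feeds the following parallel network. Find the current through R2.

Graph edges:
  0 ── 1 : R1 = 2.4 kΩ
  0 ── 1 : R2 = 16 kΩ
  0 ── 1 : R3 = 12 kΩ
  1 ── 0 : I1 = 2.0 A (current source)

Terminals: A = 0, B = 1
All resistors sit directly between nodes 0 and 1, so they are in parallel and share one voltage V; the full source current 2 A splits among them.
1/R_par = 1/2400 + 1/16000 + 1/12000 = 0.0005625 S  =>  R_par = 1778 Ω
V = I × R_par = 2 × 1778 = 3556 V
I_R2 = V/R2 = 3556/16000 = 0.2222 A

Final answer: 0.2222 A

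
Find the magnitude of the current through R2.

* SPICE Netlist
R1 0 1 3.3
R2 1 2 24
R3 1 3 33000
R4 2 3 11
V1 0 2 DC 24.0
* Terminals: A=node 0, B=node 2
Nodal analysis, taking node 2 as the 0 V reference.
Source V1 fixes V_0 = 24 V.
KCL at each unknown node (sum of currents leaving = 0; resistances in Ω):
  Node 1: (V_1 - 24)/3.3 + (V_1 - 0)/24 + (V_1 - V_3)/33000 = 0
  Node 3: (V_3 - V_1)/33000 + (V_3 - 0)/11 = 0
Collecting terms (coefficients in siemens):
  0.3447·V_1 - 0.0000303·V_3 = 7.273
  0.09094·V_3 - 0.0000303·V_1 = 0
Determinant D = (0.3447)(0.09094) - (-0.0000303)(-0.0000303) = 0.03135
V_1 = [(7.273)(0.09094) - (-0.0000303)(0)]/D = 21.1 V
V_3 = [(0.3447)(0) - (7.273)(-0.0000303)]/D = 0.00703 V
I_R2 = (V_1 - V_2)/R2 = (21.1 - 0)/24 = 0.879 A
|I_R2| = 0.879 A

Final answer: |I_R2| = 0.879 A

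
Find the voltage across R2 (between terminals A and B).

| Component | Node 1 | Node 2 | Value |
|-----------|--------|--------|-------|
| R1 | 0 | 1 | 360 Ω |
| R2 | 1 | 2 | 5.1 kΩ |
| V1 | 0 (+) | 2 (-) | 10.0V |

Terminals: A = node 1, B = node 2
R1 and R2 are in series across V1 (node 0 → node 1 → node 2), and the output A–B is taken across R2, so this is a voltage divider.
Series current: I = V1/(R1 + R2) = 10/(360 + 5100) = 10/5460 = 0.001832 A
V_R2 = I × R2 = V1 × R2/(R1 + R2) = 10 × 5100/5460 = 9.341 V

Final answer: 9.341 V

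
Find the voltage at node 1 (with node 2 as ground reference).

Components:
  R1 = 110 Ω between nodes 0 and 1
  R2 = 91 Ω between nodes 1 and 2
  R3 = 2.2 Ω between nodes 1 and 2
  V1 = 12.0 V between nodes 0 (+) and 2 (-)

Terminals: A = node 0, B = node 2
Nodal analysis, taking node 2 as the 0 V reference.
Source V1 fixes V_0 = 12 V.
KCL at each unknown node (sum of currents leaving = 0; resistances in Ω):
  Node 1: (V_1 - 12)/110 + (V_1 - 0)/91 + (V_1 - 0)/2.2 = 0
Collecting terms: 0.4746 × V_1 = 0.1091  =>  V_1 = 0.2298 V
The requested potential is V_1 = 0.2298 V.

Final answer: V_1 = 0.2298 V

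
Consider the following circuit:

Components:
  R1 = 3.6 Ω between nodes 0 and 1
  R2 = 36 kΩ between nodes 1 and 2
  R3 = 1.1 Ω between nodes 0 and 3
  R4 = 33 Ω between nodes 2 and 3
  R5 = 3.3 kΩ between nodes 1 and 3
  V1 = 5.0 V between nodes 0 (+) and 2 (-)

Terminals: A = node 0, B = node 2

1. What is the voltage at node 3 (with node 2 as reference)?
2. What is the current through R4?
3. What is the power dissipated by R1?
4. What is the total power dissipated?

Nodal analysis, taking node 2 as the 0 V reference.
Source V1 fixes V_0 = 5 V.
KCL at each unknown node (sum of currents leaving = 0; resistances in Ω):
  Node 1: (V_1 - 5)/3.6 + (V_1 - 0)/36000 + (V_1 - V_3)/3300 = 0
  Node 3: (V_3 - 5)/1.1 + (V_3 - 0)/33 + (V_3 - V_1)/3300 = 0
Collecting terms (coefficients in siemens):
  0.2781·V_1 - 0.000303·V_3 = 1.389
  0.9397·V_3 - 0.000303·V_1 = 4.545
Determinant D = (0.2781)(0.9397) - (-0.000303)(-0.000303) = 0.2613
V_1 = [(1.389)(0.9397) - (-0.000303)(4.545)]/D = 4.999 V
V_3 = [(0.2781)(4.545) - (1.389)(-0.000303)]/D = 4.839 V
Part 1:
  Read off the nodal solution: V_3 = 4.839 V
Part 2:
  I_R4 = (V_2 - V_3)/R4 = (0 - 4.839)/33 = -0.1466 A
  Magnitude: I_R4 = 0.1466 A
Part 3:
  I_R1 = (V_0 - V_1)/R1 = (5 - 4.999)/3.6 = 0.0001875 A
  P_R1 = I_R1² × R1 = (0.0001875)² × 3.6 = 0.0000001266 W
Part 4:
  Power in each resistor, P = (ΔV)²/R:
    P_R1 = (5 - 4.999)²/3.6 = 0.0000001266 W
    P_R2 = (4.999 - 0)²/36000 = 0.0006943 W
    P_R3 = (5 - 4.839)²/1.1 = 0.02363 W
    P_R4 = (0 - 4.839)²/33 = 0.7095 W
    P_R5 = (4.999 - 4.839)²/3300 = 0.000007812 W
  P_total = P_R1 + P_R2 + P_R3 + P_R4 + P_R5 = 0.7338 W

Final answers:
1. V_3 = 4.839 V
2. I_R4 = 0.1466 A
3. P_R1 = 1.266e-07 W
4. P_total = 0.7338 W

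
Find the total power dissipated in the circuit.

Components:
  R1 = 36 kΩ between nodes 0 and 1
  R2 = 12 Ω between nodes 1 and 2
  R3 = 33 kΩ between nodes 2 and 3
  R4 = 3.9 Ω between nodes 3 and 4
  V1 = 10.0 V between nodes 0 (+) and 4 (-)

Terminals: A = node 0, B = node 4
Nodal analysis, taking node 4 as the 0 V reference.
Source V1 fixes V_0 = 10 V.
KCL at each unknown node (sum of currents leaving = 0; resistances in Ω):
  Node 1: (V_1 - 10)/36000 + (V_1 - V_2)/12 = 0
  Node 2: (V_2 - V_1)/12 + (V_2 - V_3)/33000 = 0
  Node 3: (V_3 - V_2)/33000 + (V_3 - 0)/3.9 = 0
Collecting terms (coefficients in siemens):
  0.08336·V_1 - 0.08333·V_2 = 0.0002778
  0.08336·V_2 - 0.08333·V_1 - 0.0000303·V_3 = 0
  0.2564·V_3 - 0.0000303·V_2 = 0
Solving these 3 simultaneous equations (Gaussian elimination) gives:
  V_1 = 4.784 V, V_2 = 4.782 V, V_3 = 0.0005651 V
Power in each resistor, P = (ΔV)²/R:
  P_R1 = (10 - 4.784)²/36000 = 0.0007558 W
  P_R2 = (4.784 - 4.782)²/12 = 0.0000002519 W
  P_R3 = (4.782 - 0.0005651)²/33000 = 0.0006928 W
  P_R4 = (0.0005651 - 0)²/3.9 = 0.00000008188 W
P_total = P_R1 + P_R2 + P_R3 + P_R4 = 0.001449 W

Final answer: 0.001449 W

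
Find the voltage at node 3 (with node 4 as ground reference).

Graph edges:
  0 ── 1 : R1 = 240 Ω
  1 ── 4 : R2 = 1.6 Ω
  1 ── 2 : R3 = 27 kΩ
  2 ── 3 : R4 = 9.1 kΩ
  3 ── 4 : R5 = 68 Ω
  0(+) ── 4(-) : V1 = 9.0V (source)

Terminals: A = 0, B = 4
Nodal analysis, taking node 4 as the 0 V reference.
Source V1 fixes V_0 = 9 V.
KCL at each unknown node (sum of currents leaving = 0; resistances in Ω):
  Node 1: (V_1 - 9)/240 + (V_1 - 0)/1.6 + (V_1 - V_2)/27000 = 0
  Node 2: (V_2 - V_1)/27000 + (V_2 - V_3)/9100 = 0
  Node 3: (V_3 - V_2)/9100 + (V_3 - 0)/68 = 0
Collecting terms (coefficients in siemens):
  0.6292·V_1 - 0.00003704·V_2 = 0.0375
  0.0001469·V_2 - 0.00003704·V_1 - 0.0001099·V_3 = 0
  0.01482·V_3 - 0.0001099·V_2 = 0
Solving these 3 simultaneous equations (Gaussian elimination) gives:
  V_1 = 0.0596 V, V_2 = 0.01511 V, V_3 = 0.0001121 V
The requested potential is V_3 = 0.0001121 V.

Final answer: V_3 = 0.0001121 V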